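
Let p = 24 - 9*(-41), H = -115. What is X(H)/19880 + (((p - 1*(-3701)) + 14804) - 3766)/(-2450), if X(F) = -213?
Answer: -60633/9800 ≈ -6.1870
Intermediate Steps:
p = 393 (p = 24 + 369 = 393)
X(H)/19880 + (((p - 1*(-3701)) + 14804) - 3766)/(-2450) = -213/19880 + (((393 - 1*(-3701)) + 14804) - 3766)/(-2450) = -213*1/19880 + (((393 + 3701) + 14804) - 3766)*(-1/2450) = -3/280 + ((4094 + 14804) - 3766)*(-1/2450) = -3/280 + (18898 - 3766)*(-1/2450) = -3/280 + 15132*(-1/2450) = -3/280 - 7566/1225 = -60633/9800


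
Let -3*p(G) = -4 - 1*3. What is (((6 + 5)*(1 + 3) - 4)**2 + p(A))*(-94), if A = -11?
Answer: -451858/3 ≈ -1.5062e+5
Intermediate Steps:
p(G) = 7/3 (p(G) = -(-4 - 1*3)/3 = -(-4 - 3)/3 = -1/3*(-7) = 7/3)
(((6 + 5)*(1 + 3) - 4)**2 + p(A))*(-94) = (((6 + 5)*(1 + 3) - 4)**2 + 7/3)*(-94) = ((11*4 - 4)**2 + 7/3)*(-94) = ((44 - 4)**2 + 7/3)*(-94) = (40**2 + 7/3)*(-94) = (1600 + 7/3)*(-94) = (4807/3)*(-94) = -451858/3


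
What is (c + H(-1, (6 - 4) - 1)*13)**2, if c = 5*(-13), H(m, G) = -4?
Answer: 13689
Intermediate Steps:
c = -65
(c + H(-1, (6 - 4) - 1)*13)**2 = (-65 - 4*13)**2 = (-65 - 52)**2 = (-117)**2 = 13689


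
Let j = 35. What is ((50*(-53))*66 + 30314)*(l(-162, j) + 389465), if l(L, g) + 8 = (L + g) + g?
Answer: -56296727890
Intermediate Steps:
l(L, g) = -8 + L + 2*g (l(L, g) = -8 + ((L + g) + g) = -8 + (L + 2*g) = -8 + L + 2*g)
((50*(-53))*66 + 30314)*(l(-162, j) + 389465) = ((50*(-53))*66 + 30314)*((-8 - 162 + 2*35) + 389465) = (-2650*66 + 30314)*((-8 - 162 + 70) + 389465) = (-174900 + 30314)*(-100 + 389465) = -144586*389365 = -56296727890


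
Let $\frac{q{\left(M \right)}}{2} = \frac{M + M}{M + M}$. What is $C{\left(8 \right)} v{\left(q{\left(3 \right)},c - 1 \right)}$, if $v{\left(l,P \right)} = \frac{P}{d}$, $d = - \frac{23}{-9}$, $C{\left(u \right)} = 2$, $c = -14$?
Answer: $- \frac{270}{23} \approx -11.739$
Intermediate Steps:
$q{\left(M \right)} = 2$ ($q{\left(M \right)} = 2 \frac{M + M}{M + M} = 2 \frac{2 M}{2 M} = 2 \cdot 2 M \frac{1}{2 M} = 2 \cdot 1 = 2$)
$d = \frac{23}{9}$ ($d = \left(-23\right) \left(- \frac{1}{9}\right) = \frac{23}{9} \approx 2.5556$)
$v{\left(l,P \right)} = \frac{9 P}{23}$ ($v{\left(l,P \right)} = \frac{P}{\frac{23}{9}} = P \frac{9}{23} = \frac{9 P}{23}$)
$C{\left(8 \right)} v{\left(q{\left(3 \right)},c - 1 \right)} = 2 \frac{9 \left(-14 - 1\right)}{23} = 2 \cdot \frac{9}{23} \left(-15\right) = 2 \left(- \frac{135}{23}\right) = - \frac{270}{23}$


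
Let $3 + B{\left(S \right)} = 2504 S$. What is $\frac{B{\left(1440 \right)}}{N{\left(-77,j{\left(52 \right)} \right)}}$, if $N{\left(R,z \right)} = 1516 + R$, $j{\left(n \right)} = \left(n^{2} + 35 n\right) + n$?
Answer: $\frac{3605757}{1439} \approx 2505.7$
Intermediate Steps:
$B{\left(S \right)} = -3 + 2504 S$
$j{\left(n \right)} = n^{2} + 36 n$
$\frac{B{\left(1440 \right)}}{N{\left(-77,j{\left(52 \right)} \right)}} = \frac{-3 + 2504 \cdot 1440}{1516 - 77} = \frac{-3 + 3605760}{1439} = 3605757 \cdot \frac{1}{1439} = \frac{3605757}{1439}$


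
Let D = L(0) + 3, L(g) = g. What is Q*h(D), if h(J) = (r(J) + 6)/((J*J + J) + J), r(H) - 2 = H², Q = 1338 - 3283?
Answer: -6613/3 ≈ -2204.3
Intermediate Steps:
D = 3 (D = 0 + 3 = 3)
Q = -1945
r(H) = 2 + H²
h(J) = (8 + J²)/(J² + 2*J) (h(J) = ((2 + J²) + 6)/((J*J + J) + J) = (8 + J²)/((J² + J) + J) = (8 + J²)/((J + J²) + J) = (8 + J²)/(J² + 2*J))
Q*h(D) = -1945*(8 + 3²)/(3*(2 + 3)) = -1945*(8 + 9)/(3*5) = -1945*17/(3*5) = -1945*17/15 = -6613/3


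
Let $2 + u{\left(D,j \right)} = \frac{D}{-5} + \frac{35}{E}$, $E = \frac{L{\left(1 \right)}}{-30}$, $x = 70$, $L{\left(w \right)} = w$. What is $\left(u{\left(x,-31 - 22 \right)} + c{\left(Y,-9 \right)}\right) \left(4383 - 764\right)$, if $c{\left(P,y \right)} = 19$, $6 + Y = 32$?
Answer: $-3789093$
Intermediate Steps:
$Y = 26$ ($Y = -6 + 32 = 26$)
$E = - \frac{1}{30}$ ($E = 1 \frac{1}{-30} = 1 \left(- \frac{1}{30}\right) = - \frac{1}{30} \approx -0.033333$)
$u{\left(D,j \right)} = -1052 - \frac{D}{5}$ ($u{\left(D,j \right)} = -2 + \left(\frac{D}{-5} + \frac{35}{- \frac{1}{30}}\right) = -2 + \left(D \left(- \frac{1}{5}\right) + 35 \left(-30\right)\right) = -2 - \left(1050 + \frac{D}{5}\right) = -1052 - \frac{D}{5}$)
$\left(u{\left(x,-31 - 22 \right)} + c{\left(Y,-9 \right)}\right) \left(4383 - 764\right) = \left(\left(-1052 - 14\right) + 19\right) \left(4383 - 764\right) = \left(\left(-1052 - 14\right) + 19\right) 3619 = \left(-1066 + 19\right) 3619 = \left(-1047\right) 3619 = -3789093$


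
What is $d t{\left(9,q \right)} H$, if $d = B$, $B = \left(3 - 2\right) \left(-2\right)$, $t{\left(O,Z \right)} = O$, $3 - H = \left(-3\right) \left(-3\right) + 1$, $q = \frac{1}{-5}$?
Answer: $126$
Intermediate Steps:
$q = - \frac{1}{5} \approx -0.2$
$H = -7$ ($H = 3 - \left(\left(-3\right) \left(-3\right) + 1\right) = 3 - \left(9 + 1\right) = 3 - 10 = -7$)
$B = -2$ ($B = 1 \left(-2\right) = -2$)
$d = -2$
$d t{\left(9,q \right)} H = \left(-2\right) 9 \left(-7\right) = \left(-18\right) \left(-7\right) = 126$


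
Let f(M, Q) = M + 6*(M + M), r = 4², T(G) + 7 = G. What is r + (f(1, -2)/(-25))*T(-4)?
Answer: 543/25 ≈ 21.720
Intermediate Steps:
T(G) = -7 + G
r = 16
f(M, Q) = 13*M (f(M, Q) = M + 6*(2*M) = M + 12*M = 13*M)
r + (f(1, -2)/(-25))*T(-4) = 16 + ((13*1)/(-25))*(-7 - 4) = 16 + (13*(-1/25))*(-11) = 16 - 13/25*(-11) = 16 + 143/25 = 543/25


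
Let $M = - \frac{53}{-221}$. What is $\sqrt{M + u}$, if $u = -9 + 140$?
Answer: $\frac{2 \sqrt{1602471}}{221} \approx 11.456$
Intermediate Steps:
$M = \frac{53}{221}$ ($M = \left(-53\right) \left(- \frac{1}{221}\right) = \frac{53}{221} \approx 0.23982$)
$u = 131$
$\sqrt{M + u} = \sqrt{\frac{53}{221} + 131} = \sqrt{\frac{29004}{221}} = \frac{2 \sqrt{1602471}}{221}$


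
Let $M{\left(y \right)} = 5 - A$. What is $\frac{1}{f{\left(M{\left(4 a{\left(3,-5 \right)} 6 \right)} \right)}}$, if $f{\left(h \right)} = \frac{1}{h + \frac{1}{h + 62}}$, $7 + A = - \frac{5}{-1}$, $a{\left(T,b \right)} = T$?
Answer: $\frac{484}{69} \approx 7.0145$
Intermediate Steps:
$A = -2$ ($A = -7 - \frac{5}{-1} = -7 - -5 = -7 + 5 = -2$)
$M{\left(y \right)} = 7$ ($M{\left(y \right)} = 5 - -2 = 5 + 2 = 7$)
$f{\left(h \right)} = \frac{1}{h + \frac{1}{62 + h}}$
$\frac{1}{f{\left(M{\left(4 a{\left(3,-5 \right)} 6 \right)} \right)}} = \frac{1}{\frac{1}{1 + 7^{2} + 62 \cdot 7} \left(62 + 7\right)} = \frac{1}{\frac{1}{1 + 49 + 434} \cdot 69} = \frac{1}{\frac{1}{484} \cdot 69} = \frac{1}{\frac{69}{484}} = \frac{484}{69}$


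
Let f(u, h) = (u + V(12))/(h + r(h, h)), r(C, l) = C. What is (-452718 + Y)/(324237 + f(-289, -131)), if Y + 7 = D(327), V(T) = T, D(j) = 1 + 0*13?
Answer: -118613688/84950371 ≈ -1.3963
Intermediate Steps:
D(j) = 1 (D(j) = 1 + 0 = 1)
f(u, h) = (12 + u)/(2*h) (f(u, h) = (u + 12)/(h + h) = (12 + u)/((2*h)) = (12 + u)*(1/(2*h)) = (12 + u)/(2*h))
Y = -6 (Y = -7 + 1 = -6)
(-452718 + Y)/(324237 + f(-289, -131)) = (-452718 - 6)/(324237 + (½)*(12 - 289)/(-131)) = -452724/(324237 + (½)*(-1/131)*(-277)) = -452724/(324237 + 277/262) = -452724/84950371/262 = -452724*262/84950371 = -118613688/84950371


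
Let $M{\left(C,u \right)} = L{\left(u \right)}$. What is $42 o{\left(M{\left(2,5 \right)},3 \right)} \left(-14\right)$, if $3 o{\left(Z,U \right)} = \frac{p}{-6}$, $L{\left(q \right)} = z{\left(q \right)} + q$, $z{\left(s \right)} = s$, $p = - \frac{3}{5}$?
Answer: $- \frac{98}{5} \approx -19.6$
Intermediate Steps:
$p = - \frac{3}{5}$ ($p = \left(-3\right) \frac{1}{5} = - \frac{3}{5} \approx -0.6$)
$L{\left(q \right)} = 2 q$ ($L{\left(q \right)} = q + q = 2 q$)
$M{\left(C,u \right)} = 2 u$
$o{\left(Z,U \right)} = \frac{1}{30}$ ($o{\left(Z,U \right)} = \frac{\left(- \frac{3}{5}\right) \frac{1}{-6}}{3} = \frac{\left(- \frac{3}{5}\right) \left(- \frac{1}{6}\right)}{3} = \frac{1}{3} \cdot \frac{1}{10} = \frac{1}{30}$)
$42 o{\left(M{\left(2,5 \right)},3 \right)} \left(-14\right) = 42 \cdot \frac{1}{30} \left(-14\right) = \frac{7}{5} \left(-14\right) = - \frac{98}{5}$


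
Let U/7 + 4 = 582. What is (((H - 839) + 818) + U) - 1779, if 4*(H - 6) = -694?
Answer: 4157/2 ≈ 2078.5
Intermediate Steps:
H = -335/2 (H = 6 + (1/4)*(-694) = 6 - 347/2 = -335/2 ≈ -167.50)
U = 4046 (U = -28 + 7*582 = -28 + 4074 = 4046)
(((H - 839) + 818) + U) - 1779 = (((-335/2 - 839) + 818) + 4046) - 1779 = ((-2013/2 + 818) + 4046) - 1779 = (-377/2 + 4046) - 1779 = 7715/2 - 1779 = 4157/2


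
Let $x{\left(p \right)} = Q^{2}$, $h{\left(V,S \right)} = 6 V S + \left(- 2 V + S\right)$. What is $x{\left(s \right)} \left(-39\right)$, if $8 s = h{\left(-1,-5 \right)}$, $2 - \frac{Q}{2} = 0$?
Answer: $-624$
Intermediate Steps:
$Q = 4$ ($Q = 4 - 0 = 4 + 0 = 4$)
$h{\left(V,S \right)} = S - 2 V + 6 S V$ ($h{\left(V,S \right)} = 6 S V + \left(S - 2 V\right) = S - 2 V + 6 S V$)
$s = \frac{27}{8}$ ($s = \frac{-5 - -2 + 6 \left(-5\right) \left(-1\right)}{8} = \frac{-5 + 2 + 30}{8} = \frac{1}{8} \cdot 27 = \frac{27}{8} \approx 3.375$)
$x{\left(p \right)} = 16$ ($x{\left(p \right)} = 4^{2} = 16$)
$x{\left(s \right)} \left(-39\right) = 16 \left(-39\right) = -624$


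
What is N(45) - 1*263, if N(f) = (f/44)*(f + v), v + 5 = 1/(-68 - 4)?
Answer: -78181/352 ≈ -222.10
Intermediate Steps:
v = -361/72 (v = -5 + 1/(-68 - 4) = -5 + 1/(-72) = -5 - 1/72 = -361/72 ≈ -5.0139)
N(f) = f*(-361/72 + f)/44 (N(f) = (f/44)*(f - 361/72) = (f*(1/44))*(-361/72 + f) = (f/44)*(-361/72 + f) = f*(-361/72 + f)/44)
N(45) - 1*263 = (1/3168)*45*(-361 + 72*45) - 1*263 = (1/3168)*45*(-361 + 3240) - 263 = (1/3168)*45*2879 - 263 = 14395/352 - 263 = -78181/352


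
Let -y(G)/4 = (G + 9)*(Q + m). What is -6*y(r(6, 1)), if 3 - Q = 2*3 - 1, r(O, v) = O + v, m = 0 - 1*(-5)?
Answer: 1152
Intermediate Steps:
m = 5 (m = 0 + 5 = 5)
Q = -2 (Q = 3 - (2*3 - 1) = 3 - (6 - 1) = 3 - 1*5 = 3 - 5 = -2)
y(G) = -108 - 12*G (y(G) = -4*(G + 9)*(-2 + 5) = -4*(9 + G)*3 = -4*(27 + 3*G) = -108 - 12*G)
-6*y(r(6, 1)) = -6*(-108 - 12*(6 + 1)) = -6*(-108 - 12*7) = -6*(-108 - 84) = -6*(-192) = 1152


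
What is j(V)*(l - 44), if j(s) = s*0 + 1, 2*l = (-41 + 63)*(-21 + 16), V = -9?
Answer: -99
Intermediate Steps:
l = -55 (l = ((-41 + 63)*(-21 + 16))/2 = (22*(-5))/2 = (1/2)*(-110) = -55)
j(s) = 1 (j(s) = 0 + 1 = 1)
j(V)*(l - 44) = 1*(-55 - 44) = 1*(-99) = -99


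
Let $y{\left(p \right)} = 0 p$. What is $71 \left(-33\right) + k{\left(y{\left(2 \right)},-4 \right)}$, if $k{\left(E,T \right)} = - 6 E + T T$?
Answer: $-2327$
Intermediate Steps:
$y{\left(p \right)} = 0$
$k{\left(E,T \right)} = T^{2} - 6 E$ ($k{\left(E,T \right)} = - 6 E + T^{2} = T^{2} - 6 E$)
$71 \left(-33\right) + k{\left(y{\left(2 \right)},-4 \right)} = 71 \left(-33\right) + \left(\left(-4\right)^{2} - 0\right) = -2343 + \left(16 + 0\right) = -2343 + 16 = -2327$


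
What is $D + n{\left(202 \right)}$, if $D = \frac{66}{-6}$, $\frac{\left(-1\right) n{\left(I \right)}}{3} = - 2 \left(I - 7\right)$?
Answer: $1159$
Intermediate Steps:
$n{\left(I \right)} = -42 + 6 I$ ($n{\left(I \right)} = - 3 \left(- 2 \left(I - 7\right)\right) = - 3 \left(- 2 \left(-7 + I\right)\right) = - 3 \left(14 - 2 I\right) = -42 + 6 I$)
$D = -11$ ($D = 66 \left(- \frac{1}{6}\right) = -11$)
$D + n{\left(202 \right)} = -11 + \left(-42 + 6 \cdot 202\right) = -11 + \left(-42 + 1212\right) = -11 + 1170 = 1159$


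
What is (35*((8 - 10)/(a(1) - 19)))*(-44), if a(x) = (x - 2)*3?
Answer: -140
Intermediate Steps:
a(x) = -6 + 3*x (a(x) = (-2 + x)*3 = -6 + 3*x)
(35*((8 - 10)/(a(1) - 19)))*(-44) = (35*((8 - 10)/((-6 + 3*1) - 19)))*(-44) = (35*(-2/((-6 + 3) - 19)))*(-44) = (35*(-2/(-3 - 19)))*(-44) = (35*(-2/(-22)))*(-44) = (35*(-2*(-1/22)))*(-44) = (35*(1/11))*(-44) = (35/11)*(-44) = -140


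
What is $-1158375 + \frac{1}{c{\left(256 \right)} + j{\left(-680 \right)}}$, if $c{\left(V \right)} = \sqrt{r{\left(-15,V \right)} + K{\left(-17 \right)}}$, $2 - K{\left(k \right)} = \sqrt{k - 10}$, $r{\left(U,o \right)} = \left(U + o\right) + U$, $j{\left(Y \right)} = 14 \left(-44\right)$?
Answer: $-1158375 - \frac{1}{616 - \sqrt{228 - 3 i \sqrt{3}}} \approx -1.1584 \cdot 10^{6} + 4.7649 \cdot 10^{-7} i$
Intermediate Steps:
$j{\left(Y \right)} = -616$
$r{\left(U,o \right)} = o + 2 U$
$K{\left(k \right)} = 2 - \sqrt{-10 + k}$ ($K{\left(k \right)} = 2 - \sqrt{k - 10} = 2 - \sqrt{-10 + k}$)
$c{\left(V \right)} = \sqrt{-28 + V - 3 i \sqrt{3}}$ ($c{\left(V \right)} = \sqrt{\left(V + 2 \left(-15\right)\right) + \left(2 - \sqrt{-10 - 17}\right)} = \sqrt{\left(V - 30\right) + \left(2 - \sqrt{-27}\right)} = \sqrt{\left(-30 + V\right) + \left(2 - 3 i \sqrt{3}\right)} = \sqrt{-28 + V - 3 i \sqrt{3}}$)
$-1158375 + \frac{1}{c{\left(256 \right)} + j{\left(-680 \right)}} = -1158375 + \frac{1}{\sqrt{-28 + 256 - 3 i \sqrt{3}} - 616} = -1158375 + \frac{1}{\sqrt{228 - 3 i \sqrt{3}} - 616} = -1158375 + \frac{1}{-616 + \sqrt{228 - 3 i \sqrt{3}}}$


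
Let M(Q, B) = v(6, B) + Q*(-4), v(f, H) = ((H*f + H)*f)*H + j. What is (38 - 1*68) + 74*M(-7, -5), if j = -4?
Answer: 79446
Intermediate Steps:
v(f, H) = -4 + H*f*(H + H*f) (v(f, H) = ((H*f + H)*f)*H - 4 = ((H + H*f)*f)*H - 4 = (f*(H + H*f))*H - 4 = H*f*(H + H*f) - 4 = -4 + H*f*(H + H*f))
M(Q, B) = -4 - 4*Q + 42*B² (M(Q, B) = (-4 + 6*B² + B²*6²) + Q*(-4) = (-4 + 6*B² + B²*36) - 4*Q = (-4 + 6*B² + 36*B²) - 4*Q = (-4 + 42*B²) - 4*Q = -4 - 4*Q + 42*B²)
(38 - 1*68) + 74*M(-7, -5) = (38 - 1*68) + 74*(-4 - 4*(-7) + 42*(-5)²) = (38 - 68) + 74*(-4 + 28 + 42*25) = -30 + 74*(-4 + 28 + 1050) = -30 + 74*1074 = -30 + 79476 = 79446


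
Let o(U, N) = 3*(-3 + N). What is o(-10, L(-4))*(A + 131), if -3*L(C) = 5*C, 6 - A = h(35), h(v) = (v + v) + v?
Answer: 352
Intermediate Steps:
h(v) = 3*v (h(v) = 2*v + v = 3*v)
A = -99 (A = 6 - 3*35 = 6 - 1*105 = 6 - 105 = -99)
L(C) = -5*C/3
o(U, N) = -9 + 3*N
o(-10, L(-4))*(A + 131) = (-9 + 3*(-5/3*(-4)))*(-99 + 131) = (-9 + 3*(20/3))*32 = (-9 + 20)*32 = 11*32 = 352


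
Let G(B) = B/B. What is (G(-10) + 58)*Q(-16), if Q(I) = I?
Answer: -944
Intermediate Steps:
G(B) = 1
(G(-10) + 58)*Q(-16) = (1 + 58)*(-16) = 59*(-16) = -944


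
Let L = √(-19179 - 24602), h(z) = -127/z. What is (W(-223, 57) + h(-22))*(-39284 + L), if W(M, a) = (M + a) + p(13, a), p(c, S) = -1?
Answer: 69670174/11 - 3547*I*√43781/22 ≈ 6.3337e+6 - 33735.0*I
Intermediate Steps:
L = I*√43781 (L = √(-43781) = I*√43781 ≈ 209.24*I)
W(M, a) = -1 + M + a (W(M, a) = (M + a) - 1 = -1 + M + a)
(W(-223, 57) + h(-22))*(-39284 + L) = ((-1 - 223 + 57) - 127/(-22))*(-39284 + I*√43781) = (-167 - 127*(-1/22))*(-39284 + I*√43781) = (-167 + 127/22)*(-39284 + I*√43781) = -3547*(-39284 + I*√43781)/22 = 69670174/11 - 3547*I*√43781/22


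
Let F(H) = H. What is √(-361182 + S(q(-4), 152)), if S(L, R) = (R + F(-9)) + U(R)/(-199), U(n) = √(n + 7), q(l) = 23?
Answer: √(-14297505439 - 199*√159)/199 ≈ 600.87*I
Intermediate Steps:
U(n) = √(7 + n)
S(L, R) = -9 + R - √(7 + R)/199 (S(L, R) = (R - 9) + √(7 + R)/(-199) = (-9 + R) + √(7 + R)*(-1/199) = (-9 + R) - √(7 + R)/199 = -9 + R - √(7 + R)/199)
√(-361182 + S(q(-4), 152)) = √(-361182 + (-9 + 152 - √(7 + 152)/199)) = √(-361182 + (-9 + 152 - √159/199)) = √(-361182 + (143 - √159/199)) = √(-361039 - √159/199)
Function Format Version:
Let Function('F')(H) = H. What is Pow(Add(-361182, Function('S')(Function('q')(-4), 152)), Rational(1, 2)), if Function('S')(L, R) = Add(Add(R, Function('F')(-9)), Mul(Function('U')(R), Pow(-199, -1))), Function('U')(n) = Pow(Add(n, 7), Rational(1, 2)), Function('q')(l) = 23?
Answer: Mul(Rational(1, 199), Pow(Add(-14297505439, Mul(-199, Pow(159, Rational(1, 2)))), Rational(1, 2))) ≈ Mul(600.87, I)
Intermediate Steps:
Function('U')(n) = Pow(Add(7, n), Rational(1, 2))
Function('S')(L, R) = Add(-9, R, Mul(Rational(-1, 199), Pow(Add(7, R), Rational(1, 2)))) (Function('S')(L, R) = Add(Add(R, -9), Mul(Pow(Add(7, R), Rational(1, 2)), Pow(-199, -1))) = Add(Add(-9, R), Mul(Pow(Add(7, R), Rational(1, 2)), Rational(-1, 199))) = Add(Add(-9, R), Mul(Rational(-1, 199), Pow(Add(7, R), Rational(1, 2)))) = Add(-9, R, Mul(Rational(-1, 199), Pow(Add(7, R), Rational(1, 2)))))
Pow(Add(-361182, Function('S')(Function('q')(-4), 152)), Rational(1, 2)) = Pow(Add(-361182, Add(-9, 152, Mul(Rational(-1, 199), Pow(Add(7, 152), Rational(1, 2))))), Rational(1, 2)) = Pow(Add(-361182, Add(-9, 152, Mul(Rational(-1, 199), Pow(159, Rational(1, 2))))), Rational(1, 2)) = Pow(Add(-361182, Add(143, Mul(Rational(-1, 199), Pow(159, Rational(1, 2))))), Rational(1, 2)) = Pow(Add(-361039, Mul(Rational(-1, 199), Pow(159, Rational(1, 2)))), Rational(1, 2))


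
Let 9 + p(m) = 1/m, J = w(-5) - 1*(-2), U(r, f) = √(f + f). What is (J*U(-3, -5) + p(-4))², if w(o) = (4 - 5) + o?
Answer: -1191/16 + 74*I*√10 ≈ -74.438 + 234.01*I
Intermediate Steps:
w(o) = -1 + o
U(r, f) = √2*√f (U(r, f) = √(2*f) = √2*√f)
J = -4 (J = (-1 - 5) - 1*(-2) = -6 + 2 = -4)
p(m) = -9 + 1/m
(J*U(-3, -5) + p(-4))² = (-4*√2*√(-5) + (-9 + 1/(-4)))² = (-4*√2*I*√5 + (-9 - ¼))² = (-4*I*√10 - 37/4)² = (-37/4 - 4*I*√10)²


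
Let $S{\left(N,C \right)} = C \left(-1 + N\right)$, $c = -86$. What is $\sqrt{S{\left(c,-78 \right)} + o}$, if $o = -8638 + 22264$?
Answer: $54 \sqrt{7} \approx 142.87$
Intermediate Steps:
$o = 13626$
$\sqrt{S{\left(c,-78 \right)} + o} = \sqrt{- 78 \left(-1 - 86\right) + 13626} = \sqrt{\left(-78\right) \left(-87\right) + 13626} = \sqrt{6786 + 13626} = \sqrt{20412} = 54 \sqrt{7}$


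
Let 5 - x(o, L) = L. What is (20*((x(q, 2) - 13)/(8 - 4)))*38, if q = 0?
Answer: -1900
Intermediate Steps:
x(o, L) = 5 - L
(20*((x(q, 2) - 13)/(8 - 4)))*38 = (20*(((5 - 1*2) - 13)/(8 - 4)))*38 = (20*(((5 - 2) - 13)/4))*38 = (20*((3 - 13)*(¼)))*38 = (20*(-10*¼))*38 = (20*(-5/2))*38 = -50*38 = -1900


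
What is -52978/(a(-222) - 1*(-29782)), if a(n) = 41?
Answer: -52978/29823 ≈ -1.7764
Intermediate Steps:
-52978/(a(-222) - 1*(-29782)) = -52978/(41 - 1*(-29782)) = -52978/(41 + 29782) = -52978/29823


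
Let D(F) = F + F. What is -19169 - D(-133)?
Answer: -18903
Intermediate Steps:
D(F) = 2*F
-19169 - D(-133) = -19169 - 2*(-133) = -19169 - 1*(-266) = -19169 + 266 = -18903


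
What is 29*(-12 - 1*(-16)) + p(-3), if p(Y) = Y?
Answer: 113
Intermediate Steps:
29*(-12 - 1*(-16)) + p(-3) = 29*(-12 - 1*(-16)) - 3 = 29*(-12 + 16) - 3 = 29*4 - 3 = 116 - 3 = 113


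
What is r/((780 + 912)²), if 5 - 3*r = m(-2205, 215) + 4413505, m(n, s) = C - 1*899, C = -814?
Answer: -4411787/8588592 ≈ -0.51368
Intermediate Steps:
m(n, s) = -1713 (m(n, s) = -814 - 1*899 = -814 - 899 = -1713)
r = -4411787/3 (r = 5/3 - (-1713 + 4413505)/3 = 5/3 - ⅓*4411792 = 5/3 - 4411792/3 = -4411787/3 ≈ -1.4706e+6)
r/((780 + 912)²) = -4411787/(3*(780 + 912)²) = -4411787/(3*(1692²)) = -4411787/3/2862864 = -4411787/3*1/2862864 = -4411787/8588592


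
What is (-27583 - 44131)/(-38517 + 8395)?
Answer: 35857/15061 ≈ 2.3808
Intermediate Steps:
(-27583 - 44131)/(-38517 + 8395) = -71714/(-30122) = -71714*(-1/30122) = 35857/15061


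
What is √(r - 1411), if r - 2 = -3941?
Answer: 5*I*√214 ≈ 73.144*I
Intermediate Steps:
r = -3939 (r = 2 - 3941 = -3939)
√(r - 1411) = √(-3939 - 1411) = √(-5350) = 5*I*√214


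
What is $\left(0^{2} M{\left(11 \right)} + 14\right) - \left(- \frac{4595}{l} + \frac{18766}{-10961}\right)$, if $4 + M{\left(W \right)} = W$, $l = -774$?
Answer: $\frac{82932485}{8483814} \approx 9.7754$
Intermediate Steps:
$M{\left(W \right)} = -4 + W$
$\left(0^{2} M{\left(11 \right)} + 14\right) - \left(- \frac{4595}{l} + \frac{18766}{-10961}\right) = \left(0^{2} \left(-4 + 11\right) + 14\right) - \left(- \frac{4595}{-774} + \frac{18766}{-10961}\right) = \left(0 \cdot 7 + 14\right) - \left(\left(-4595\right) \left(- \frac{1}{774}\right) + 18766 \left(- \frac{1}{10961}\right)\right) = \left(0 + 14\right) - \left(\frac{4595}{774} - \frac{18766}{10961}\right) = 14 - \frac{35840911}{8483814} = \frac{82932485}{8483814}$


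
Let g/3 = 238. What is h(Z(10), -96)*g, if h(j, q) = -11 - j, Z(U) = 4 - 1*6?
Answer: -6426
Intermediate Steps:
Z(U) = -2 (Z(U) = 4 - 6 = -2)
g = 714 (g = 3*238 = 714)
h(Z(10), -96)*g = (-11 - 1*(-2))*714 = (-11 + 2)*714 = -9*714 = -6426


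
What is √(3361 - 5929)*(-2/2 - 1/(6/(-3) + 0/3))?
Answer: -I*√642 ≈ -25.338*I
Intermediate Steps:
√(3361 - 5929)*(-2/2 - 1/(6/(-3) + 0/3)) = √(-2568)*(-2*½ - 1/(6*(-⅓) + 0*(⅓))) = (2*I*√642)*(-1 - 1/(-2 + 0)) = (2*I*√642)*(-1 - 1/(-2)) = (2*I*√642)*(-1 - 1*(-½)) = (2*I*√642)*(-1 + ½) = (2*I*√642)*(-½) = -I*√642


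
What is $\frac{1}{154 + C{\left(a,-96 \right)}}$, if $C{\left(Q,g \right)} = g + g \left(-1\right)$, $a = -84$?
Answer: $\frac{1}{154} \approx 0.0064935$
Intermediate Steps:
$C{\left(Q,g \right)} = 0$ ($C{\left(Q,g \right)} = g - g = 0$)
$\frac{1}{154 + C{\left(a,-96 \right)}} = \frac{1}{154 + 0} = \frac{1}{154}$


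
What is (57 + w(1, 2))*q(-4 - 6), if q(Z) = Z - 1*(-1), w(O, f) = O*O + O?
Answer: -531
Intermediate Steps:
w(O, f) = O + O**2 (w(O, f) = O**2 + O = O + O**2)
q(Z) = 1 + Z (q(Z) = Z + 1 = 1 + Z)
(57 + w(1, 2))*q(-4 - 6) = (57 + 1*(1 + 1))*(1 + (-4 - 6)) = (57 + 1*2)*(1 - 10) = (57 + 2)*(-9) = 59*(-9) = -531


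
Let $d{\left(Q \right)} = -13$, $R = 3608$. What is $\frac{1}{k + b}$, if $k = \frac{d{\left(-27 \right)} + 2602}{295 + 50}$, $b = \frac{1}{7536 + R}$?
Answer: $\frac{1281560}{9617387} \approx 0.13325$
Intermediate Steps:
$b = \frac{1}{11144}$ ($b = \frac{1}{7536 + 3608} = \frac{1}{11144} \approx 8.9734 \cdot 10^{-5}$)
$k = \frac{863}{115}$ ($k = \frac{-13 + 2602}{295 + 50} = \frac{2589}{345} = 2589 \cdot \frac{1}{345} = \frac{863}{115} \approx 7.5043$)
$\frac{1}{k + b} = \frac{1}{\frac{863}{115} + \frac{1}{11144}} = \frac{1}{\frac{9617387}{1281560}} = \frac{1281560}{9617387}$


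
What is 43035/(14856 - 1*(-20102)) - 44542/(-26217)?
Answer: 2685347831/916493886 ≈ 2.9300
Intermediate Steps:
43035/(14856 - 1*(-20102)) - 44542/(-26217) = 43035/(14856 + 20102) - 44542*(-1/26217) = 43035/34958 + 44542/26217 = 2685347831/916493886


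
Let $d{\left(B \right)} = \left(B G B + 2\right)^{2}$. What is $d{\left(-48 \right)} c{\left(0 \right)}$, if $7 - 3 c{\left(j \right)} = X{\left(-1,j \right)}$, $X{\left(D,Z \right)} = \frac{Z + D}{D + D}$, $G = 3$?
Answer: $\frac{310722074}{3} \approx 1.0357 \cdot 10^{8}$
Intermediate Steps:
$d{\left(B \right)} = \left(2 + 3 B^{2}\right)^{2}$ ($d{\left(B \right)} = \left(B 3 B + 2\right)^{2} = \left(3 B B + 2\right)^{2} = \left(3 B^{2} + 2\right)^{2} = \left(2 + 3 B^{2}\right)^{2}$)
$X{\left(D,Z \right)} = \frac{D + Z}{2 D}$
$c{\left(j \right)} = \frac{13}{6} + \frac{j}{6}$ ($c{\left(j \right)} = \frac{7}{3} - \frac{\frac{1}{2} \frac{1}{-1} \left(-1 + j\right)}{3} = \frac{7}{3} - \frac{\frac{1}{2} \left(-1\right) \left(-1 + j\right)}{3} = \frac{7}{3} - \frac{\frac{1}{2} - \frac{j}{2}}{3} = \frac{7}{3} + \left(- \frac{1}{6} + \frac{j}{6}\right) = \frac{13}{6} + \frac{j}{6}$)
$d{\left(-48 \right)} c{\left(0 \right)} = \left(2 + 3 \left(-48\right)^{2}\right)^{2} \left(\frac{13}{6} + \frac{1}{6} \cdot 0\right) = \left(2 + 3 \cdot 2304\right)^{2} \left(\frac{13}{6} + 0\right) = \left(2 + 6912\right)^{2} \cdot \frac{13}{6} = 6914^{2} \cdot \frac{13}{6} = 47803396 \cdot \frac{13}{6} = \frac{310722074}{3}$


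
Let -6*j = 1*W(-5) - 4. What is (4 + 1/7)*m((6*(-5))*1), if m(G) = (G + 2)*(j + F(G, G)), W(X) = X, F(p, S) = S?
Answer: 3306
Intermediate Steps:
j = 3/2 (j = -(1*(-5) - 4)/6 = -(-5 - 4)/6 = -⅙*(-9) = 3/2 ≈ 1.5000)
m(G) = (2 + G)*(3/2 + G) (m(G) = (G + 2)*(3/2 + G) = (2 + G)*(3/2 + G))
(4 + 1/7)*m((6*(-5))*1) = (4 + 1/7)*(3 + ((6*(-5))*1)² + 7*((6*(-5))*1)/2) = (4 + ⅐)*(3 + (-30*1)² + 7*(-30*1)/2) = 29*(3 + (-30)² + (7/2)*(-30))/7 = 29*(3 + 900 - 105)/7 = (29/7)*798 = 3306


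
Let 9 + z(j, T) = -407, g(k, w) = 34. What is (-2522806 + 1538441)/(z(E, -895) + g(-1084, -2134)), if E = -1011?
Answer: 984365/382 ≈ 2576.9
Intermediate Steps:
z(j, T) = -416 (z(j, T) = -9 - 407 = -416)
(-2522806 + 1538441)/(z(E, -895) + g(-1084, -2134)) = (-2522806 + 1538441)/(-416 + 34) = -984365/(-382) = -984365*(-1/382) = 984365/382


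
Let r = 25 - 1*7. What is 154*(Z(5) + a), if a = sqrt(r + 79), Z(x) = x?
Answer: 770 + 154*sqrt(97) ≈ 2286.7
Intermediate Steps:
r = 18 (r = 25 - 7 = 18)
a = sqrt(97) (a = sqrt(18 + 79) = sqrt(97) ≈ 9.8489)
154*(Z(5) + a) = 154*(5 + sqrt(97)) = 770 + 154*sqrt(97)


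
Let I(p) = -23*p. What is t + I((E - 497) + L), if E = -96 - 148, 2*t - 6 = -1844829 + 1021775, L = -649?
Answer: -379554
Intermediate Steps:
t = -411524 (t = 3 + (-1844829 + 1021775)/2 = 3 + (1/2)*(-823054) = 3 - 411527 = -411524)
E = -244
t + I((E - 497) + L) = -411524 - 23*((-244 - 497) - 649) = -411524 - 23*(-741 - 649) = -411524 - 23*(-1390) = -411524 + 31970 = -379554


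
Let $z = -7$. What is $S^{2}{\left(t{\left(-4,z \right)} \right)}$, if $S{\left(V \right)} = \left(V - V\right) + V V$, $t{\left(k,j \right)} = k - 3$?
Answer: $2401$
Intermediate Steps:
$t{\left(k,j \right)} = -3 + k$ ($t{\left(k,j \right)} = k - 3 = -3 + k$)
$S{\left(V \right)} = V^{2}$ ($S{\left(V \right)} = 0 + V^{2} = V^{2}$)
$S^{2}{\left(t{\left(-4,z \right)} \right)} = \left(\left(-3 - 4\right)^{2}\right)^{2} = \left(\left(-7\right)^{2}\right)^{2} = 49^{2} = 2401$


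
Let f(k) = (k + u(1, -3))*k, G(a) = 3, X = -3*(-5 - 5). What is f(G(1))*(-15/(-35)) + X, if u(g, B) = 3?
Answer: 264/7 ≈ 37.714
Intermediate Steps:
X = 30 (X = -3*(-10) = 30)
f(k) = k*(3 + k) (f(k) = (k + 3)*k = (3 + k)*k = k*(3 + k))
f(G(1))*(-15/(-35)) + X = (3*(3 + 3))*(-15/(-35)) + 30 = (3*6)*(-15*(-1/35)) + 30 = 18*(3/7) + 30 = 54/7 + 30 = 264/7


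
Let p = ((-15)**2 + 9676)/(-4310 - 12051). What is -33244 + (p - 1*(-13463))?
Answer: -323646842/16361 ≈ -19782.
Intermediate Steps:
p = -9901/16361 (p = (225 + 9676)/(-16361) = 9901*(-1/16361) = -9901/16361 ≈ -0.60516)
-33244 + (p - 1*(-13463)) = -33244 + (-9901/16361 - 1*(-13463)) = -33244 + (-9901/16361 + 13463) = -33244 + 220258242/16361 = -323646842/16361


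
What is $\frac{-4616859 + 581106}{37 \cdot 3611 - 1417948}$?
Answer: $\frac{4035753}{1284341} \approx 3.1423$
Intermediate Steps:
$\frac{-4616859 + 581106}{37 \cdot 3611 - 1417948} = - \frac{4035753}{133607 - 1417948} = - \frac{4035753}{-1284341} = \left(-4035753\right) \left(- \frac{1}{1284341}\right) = \frac{4035753}{1284341}$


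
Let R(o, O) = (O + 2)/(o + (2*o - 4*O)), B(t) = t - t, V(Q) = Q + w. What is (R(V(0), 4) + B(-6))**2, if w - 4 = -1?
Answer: 36/49 ≈ 0.73469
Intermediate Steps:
w = 3 (w = 4 - 1 = 3)
V(Q) = 3 + Q (V(Q) = Q + 3 = 3 + Q)
B(t) = 0
R(o, O) = (2 + O)/(-4*O + 3*o) (R(o, O) = (2 + O)/(o + (-4*O + 2*o)) = (2 + O)/(-4*O + 3*o))
(R(V(0), 4) + B(-6))**2 = ((2 + 4)/(-4*4 + 3*(3 + 0)) + 0)**2 = (6/(-16 + 3*3) + 0)**2 = (6/(-16 + 9) + 0)**2 = (6/(-7) + 0)**2 = (-1/7*6 + 0)**2 = (-6/7 + 0)**2 = (-6/7)**2 = 36/49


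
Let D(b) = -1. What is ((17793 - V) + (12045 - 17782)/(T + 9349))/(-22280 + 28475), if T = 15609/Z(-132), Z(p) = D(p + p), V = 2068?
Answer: 98444237/38780700 ≈ 2.5385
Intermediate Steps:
Z(p) = -1
T = -15609 (T = 15609/(-1) = 15609*(-1) = -15609)
((17793 - V) + (12045 - 17782)/(T + 9349))/(-22280 + 28475) = ((17793 - 1*2068) + (12045 - 17782)/(-15609 + 9349))/(-22280 + 28475) = ((17793 - 2068) - 5737/(-6260))/6195 = (15725 - 5737*(-1/6260))*(1/6195) = (15725 + 5737/6260)*(1/6195) = (98444237/6260)*(1/6195) = 98444237/38780700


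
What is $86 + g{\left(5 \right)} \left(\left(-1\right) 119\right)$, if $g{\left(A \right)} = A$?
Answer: $-509$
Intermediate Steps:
$86 + g{\left(5 \right)} \left(\left(-1\right) 119\right) = 86 + 5 \left(\left(-1\right) 119\right) = 86 + 5 \left(-119\right) = 86 - 595 = -509$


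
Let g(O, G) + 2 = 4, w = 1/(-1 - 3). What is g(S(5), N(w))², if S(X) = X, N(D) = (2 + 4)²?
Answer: 4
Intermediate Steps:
w = -¼ (w = 1/(-4) = -¼ ≈ -0.25000)
N(D) = 36 (N(D) = 6² = 36)
g(O, G) = 2 (g(O, G) = -2 + 4 = 2)
g(S(5), N(w))² = 2² = 4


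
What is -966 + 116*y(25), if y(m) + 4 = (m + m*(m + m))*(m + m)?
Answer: 7393570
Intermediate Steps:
y(m) = -4 + 2*m*(m + 2*m²) (y(m) = -4 + (m + m*(m + m))*(m + m) = -4 + (m + m*(2*m))*(2*m) = -4 + (m + 2*m²)*(2*m) = -4 + 2*m*(m + 2*m²))
-966 + 116*y(25) = -966 + 116*(-4 + 2*25² + 4*25³) = -966 + 116*(-4 + 2*625 + 4*15625) = -966 + 116*(-4 + 1250 + 62500) = -966 + 116*63746 = -966 + 7394536 = 7393570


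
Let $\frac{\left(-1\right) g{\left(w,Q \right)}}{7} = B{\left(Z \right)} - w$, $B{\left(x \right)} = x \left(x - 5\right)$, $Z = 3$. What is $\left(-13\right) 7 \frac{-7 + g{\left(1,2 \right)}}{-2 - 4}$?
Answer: $637$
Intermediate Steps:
$B{\left(x \right)} = x \left(-5 + x\right)$
$g{\left(w,Q \right)} = 42 + 7 w$ ($g{\left(w,Q \right)} = - 7 \left(3 \left(-5 + 3\right) - w\right) = - 7 \left(3 \left(-2\right) - w\right) = - 7 \left(-6 - w\right) = 42 + 7 w$)
$\left(-13\right) 7 \frac{-7 + g{\left(1,2 \right)}}{-2 - 4} = \left(-13\right) 7 \frac{-7 + \left(42 + 7 \cdot 1\right)}{-2 - 4} = - 91 \frac{-7 + \left(42 + 7\right)}{-6} = - 91 \left(-7 + 49\right) \left(- \frac{1}{6}\right) = - 91 \cdot 42 \left(- \frac{1}{6}\right) = \left(-91\right) \left(-7\right) = 637$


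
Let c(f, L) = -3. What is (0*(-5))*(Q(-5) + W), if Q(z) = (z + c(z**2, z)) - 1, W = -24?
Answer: 0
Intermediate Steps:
Q(z) = -4 + z (Q(z) = (z - 3) - 1 = (-3 + z) - 1 = -4 + z)
(0*(-5))*(Q(-5) + W) = (0*(-5))*((-4 - 5) - 24) = 0*(-9 - 24) = 0*(-33) = 0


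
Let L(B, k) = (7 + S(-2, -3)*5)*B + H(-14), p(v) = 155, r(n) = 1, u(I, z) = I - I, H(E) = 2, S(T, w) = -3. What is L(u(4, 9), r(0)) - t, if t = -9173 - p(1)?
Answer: 9330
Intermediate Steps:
u(I, z) = 0
L(B, k) = 2 - 8*B (L(B, k) = (7 - 3*5)*B + 2 = (7 - 15)*B + 2 = -8*B + 2 = 2 - 8*B)
t = -9328 (t = -9173 - 1*155 = -9173 - 155 = -9328)
L(u(4, 9), r(0)) - t = (2 - 8*0) - 1*(-9328) = (2 + 0) + 9328 = 2 + 9328 = 9330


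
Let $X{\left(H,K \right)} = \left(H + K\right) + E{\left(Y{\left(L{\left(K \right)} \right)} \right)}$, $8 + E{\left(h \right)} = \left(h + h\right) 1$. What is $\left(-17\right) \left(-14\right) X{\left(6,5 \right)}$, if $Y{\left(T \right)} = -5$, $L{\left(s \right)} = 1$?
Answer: $-1666$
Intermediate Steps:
$E{\left(h \right)} = -8 + 2 h$ ($E{\left(h \right)} = -8 + \left(h + h\right) 1 = -8 + 2 h 1 = -8 + 2 h$)
$X{\left(H,K \right)} = -18 + H + K$ ($X{\left(H,K \right)} = \left(H + K\right) + \left(-8 + 2 \left(-5\right)\right) = \left(H + K\right) - 18 = -18 + H + K$)
$\left(-17\right) \left(-14\right) X{\left(6,5 \right)} = \left(-17\right) \left(-14\right) \left(-18 + 6 + 5\right) = 238 \left(-7\right) = -1666$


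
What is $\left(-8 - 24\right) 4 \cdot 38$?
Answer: $-4864$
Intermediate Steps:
$\left(-8 - 24\right) 4 \cdot 38 = \left(-32\right) 4 \cdot 38 = \left(-128\right) 38 = -4864$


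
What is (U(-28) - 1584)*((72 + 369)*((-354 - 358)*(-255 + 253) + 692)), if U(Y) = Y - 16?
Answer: -1519177968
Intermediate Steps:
U(Y) = -16 + Y
(U(-28) - 1584)*((72 + 369)*((-354 - 358)*(-255 + 253) + 692)) = ((-16 - 28) - 1584)*((72 + 369)*((-354 - 358)*(-255 + 253) + 692)) = (-44 - 1584)*(441*(-712*(-2) + 692)) = -717948*(1424 + 692) = -717948*2116 = -1628*933156 = -1519177968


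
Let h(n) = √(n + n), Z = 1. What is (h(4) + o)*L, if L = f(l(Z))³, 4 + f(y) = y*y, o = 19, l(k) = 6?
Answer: 622592 + 65536*√2 ≈ 7.1527e+5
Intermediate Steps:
f(y) = -4 + y² (f(y) = -4 + y*y = -4 + y²)
h(n) = √2*√n (h(n) = √(2*n) = √2*√n)
L = 32768 (L = (-4 + 6²)³ = (-4 + 36)³ = 32³ = 32768)
(h(4) + o)*L = (√2*√4 + 19)*32768 = (√2*2 + 19)*32768 = (2*√2 + 19)*32768 = (19 + 2*√2)*32768 = 622592 + 65536*√2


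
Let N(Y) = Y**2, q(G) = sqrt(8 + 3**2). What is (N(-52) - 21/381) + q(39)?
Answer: 343401/127 + sqrt(17) ≈ 2708.1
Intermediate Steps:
q(G) = sqrt(17) (q(G) = sqrt(8 + 9) = sqrt(17))
(N(-52) - 21/381) + q(39) = ((-52)**2 - 21/381) + sqrt(17) = (2704 - 21*1/381) + sqrt(17) = (2704 - 7/127) + sqrt(17) = 343401/127 + sqrt(17)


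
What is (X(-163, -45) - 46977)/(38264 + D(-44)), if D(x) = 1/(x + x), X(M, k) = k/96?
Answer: -16536069/13468924 ≈ -1.2277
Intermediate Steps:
X(M, k) = k/96 (X(M, k) = k*(1/96) = k/96)
D(x) = 1/(2*x)
(X(-163, -45) - 46977)/(38264 + D(-44)) = ((1/96)*(-45) - 46977)/(38264 + (½)/(-44)) = (-15/32 - 46977)/(38264 + (½)*(-1/44)) = -1503279/(32*(38264 - 1/88)) = -1503279/(32*3367231/88) = -1503279/32*88/3367231 = -16536069/13468924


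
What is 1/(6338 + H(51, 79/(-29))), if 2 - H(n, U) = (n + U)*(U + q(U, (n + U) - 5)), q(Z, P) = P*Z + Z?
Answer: 24389/299844060 ≈ 8.1339e-5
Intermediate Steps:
q(Z, P) = Z + P*Z
H(n, U) = 2 - (U + n)*(U + U*(-4 + U + n)) (H(n, U) = 2 - (n + U)*(U + U*(1 + ((n + U) - 5))) = 2 - (U + n)*(U + U*(1 + ((U + n) - 5))) = 2 - (U + n)*(U + U*(1 + (-5 + U + n))) = 2 - (U + n)*(U + U*(-4 + U + n)))
1/(6338 + H(51, 79/(-29))) = 1/(6338 + (2 - (79/(-29))**2 - 1*79/(-29)*51 - (79/(-29))**2*(-4 + 79/(-29) + 51) - 1*79/(-29)*51*(-4 + 79/(-29) + 51))) = 1/(6338 + (2 - (79*(-1/29))**2 - 1*79*(-1/29)*51 - (79*(-1/29))**2*(-4 + 79*(-1/29) + 51) - 1*79*(-1/29)*51*(-4 + 79*(-1/29) + 51))) = 1/(6338 + (2 - (-79/29)**2 - 1*(-79/29)*51 - (-79/29)**2*(-4 - 79/29 + 51) - 1*(-79/29)*51*(-4 - 79/29 + 51))) = 1/(6338 + (2 - 1*6241/841 + 4029/29 - 1*6241/841*1284/29 - 1*(-79/29)*51*1284/29)) = 1/(6338 + (2 - 6241/841 + 4029/29 - 8013444/24389 + 5173236/841)) = 1/(6338 + 145266578/24389) = 1/(299844060/24389) = 24389/299844060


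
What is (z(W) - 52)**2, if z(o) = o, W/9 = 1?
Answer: 1849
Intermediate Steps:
W = 9 (W = 9*1 = 9)
(z(W) - 52)**2 = (9 - 52)**2 = (-43)**2 = 1849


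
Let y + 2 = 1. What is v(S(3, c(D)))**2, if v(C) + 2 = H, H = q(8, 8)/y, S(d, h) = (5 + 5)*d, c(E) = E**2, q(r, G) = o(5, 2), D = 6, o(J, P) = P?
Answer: 16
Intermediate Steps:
q(r, G) = 2
y = -1 (y = -2 + 1 = -1)
S(d, h) = 10*d
H = -2 (H = 2/(-1) = 2*(-1) = -2)
v(C) = -4 (v(C) = -2 - 2 = -4)
v(S(3, c(D)))**2 = (-4)**2 = 16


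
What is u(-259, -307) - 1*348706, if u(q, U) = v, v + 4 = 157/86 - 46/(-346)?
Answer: -5188078241/14878 ≈ -3.4871e+5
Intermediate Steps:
v = -30373/14878 (v = -4 + (157/86 - 46/(-346)) = -4 + (157*(1/86) - 46*(-1/346)) = -4 + (157/86 + 23/173) = -4 + 29139/14878 = -30373/14878 ≈ -2.0415)
u(q, U) = -30373/14878
u(-259, -307) - 1*348706 = -30373/14878 - 1*348706 = -30373/14878 - 348706 = -5188078241/14878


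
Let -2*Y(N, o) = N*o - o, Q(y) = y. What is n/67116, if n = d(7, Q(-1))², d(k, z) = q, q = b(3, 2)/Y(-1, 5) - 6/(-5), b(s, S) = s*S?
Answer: 12/139825 ≈ 8.5822e-5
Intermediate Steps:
b(s, S) = S*s
Y(N, o) = o/2 - N*o/2 (Y(N, o) = -(N*o - o)/2 = -(-o + N*o)/2 = o/2 - N*o/2)
q = 12/5 (q = (2*3)/(((½)*5*(1 - 1*(-1)))) - 6/(-5) = 6/(((½)*5*(1 + 1))) - 6*(-⅕) = 6/(((½)*5*2)) + 6/5 = 6/5 + 6/5 = 12/5 ≈ 2.4000)
d(k, z) = 12/5
n = 144/25 (n = (12/5)² = 144/25 ≈ 5.7600)
n/67116 = (144/25)/67116 = (144/25)*(1/67116) = 12/139825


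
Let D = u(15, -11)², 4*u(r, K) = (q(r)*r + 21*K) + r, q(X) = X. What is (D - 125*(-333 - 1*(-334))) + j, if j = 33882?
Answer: 540193/16 ≈ 33762.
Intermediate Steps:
u(r, K) = r/4 + r²/4 + 21*K/4 (u(r, K) = ((r*r + 21*K) + r)/4 = ((r² + 21*K) + r)/4 = (r + r² + 21*K)/4 = r/4 + r²/4 + 21*K/4)
D = 81/16 (D = ((¼)*15 + (¼)*15² + (21/4)*(-11))² = (15/4 + (¼)*225 - 231/4)² = (15/4 + 225/4 - 231/4)² = (9/4)² = 81/16 ≈ 5.0625)
(D - 125*(-333 - 1*(-334))) + j = (81/16 - 125*(-333 - 1*(-334))) + 33882 = (81/16 - 125*(-333 + 334)) + 33882 = (81/16 - 125*1) + 33882 = (81/16 - 125) + 33882 = -1919/16 + 33882 = 540193/16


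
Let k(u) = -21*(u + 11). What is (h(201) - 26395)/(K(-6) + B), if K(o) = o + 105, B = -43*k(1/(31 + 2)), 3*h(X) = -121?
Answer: -872366/331959 ≈ -2.6279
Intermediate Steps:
k(u) = -231 - 21*u (k(u) = -21*(11 + u) = -231 - 21*u)
h(X) = -121/3 (h(X) = (1/3)*(-121) = -121/3)
B = 109564/11 (B = -43*(-231 - 21/(31 + 2)) = -43*(-231 - 21/33) = -43*(-231 - 21*1/33) = -43*(-231 - 7/11) = -43*(-2548/11) = 109564/11 ≈ 9960.4)
K(o) = 105 + o
(h(201) - 26395)/(K(-6) + B) = (-121/3 - 26395)/((105 - 6) + 109564/11) = -79306/(3*(99 + 109564/11)) = -79306/(3*110653/11) = -79306/3*11/110653 = -872366/331959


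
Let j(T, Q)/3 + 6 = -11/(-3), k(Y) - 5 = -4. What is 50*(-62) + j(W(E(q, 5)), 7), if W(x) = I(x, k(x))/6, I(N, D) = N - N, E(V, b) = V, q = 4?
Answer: -3107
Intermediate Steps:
k(Y) = 1 (k(Y) = 5 - 4 = 1)
I(N, D) = 0
W(x) = 0 (W(x) = 0/6 = 0*(1/6) = 0)
j(T, Q) = -7 (j(T, Q) = -18 + 3*(-11/(-3)) = -18 + 3*(-11*(-1/3)) = -18 + 3*(11/3) = -18 + 11 = -7)
50*(-62) + j(W(E(q, 5)), 7) = 50*(-62) - 7 = -3100 - 7 = -3107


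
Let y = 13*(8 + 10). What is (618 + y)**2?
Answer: 725904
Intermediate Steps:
y = 234 (y = 13*18 = 234)
(618 + y)**2 = (618 + 234)**2 = 852**2 = 725904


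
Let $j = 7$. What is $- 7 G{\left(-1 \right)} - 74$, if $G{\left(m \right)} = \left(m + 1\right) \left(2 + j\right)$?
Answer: $-74$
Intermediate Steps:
$G{\left(m \right)} = 9 + 9 m$ ($G{\left(m \right)} = \left(m + 1\right) \left(2 + 7\right) = \left(1 + m\right) 9 = 9 + 9 m$)
$- 7 G{\left(-1 \right)} - 74 = - 7 \left(9 + 9 \left(-1\right)\right) - 74 = - 7 \left(9 - 9\right) - 74 = \left(-7\right) 0 - 74 = 0 - 74 = -74$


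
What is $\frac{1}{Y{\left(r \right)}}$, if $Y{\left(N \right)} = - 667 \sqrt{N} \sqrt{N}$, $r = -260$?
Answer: $\frac{1}{173420} \approx 5.7663 \cdot 10^{-6}$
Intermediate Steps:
$Y{\left(N \right)} = - 667 N$
$\frac{1}{Y{\left(r \right)}} = \frac{1}{\left(-667\right) \left(-260\right)} = \frac{1}{173420}$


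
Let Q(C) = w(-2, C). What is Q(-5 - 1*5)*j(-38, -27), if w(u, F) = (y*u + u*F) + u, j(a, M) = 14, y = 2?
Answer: 196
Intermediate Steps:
w(u, F) = 3*u + F*u (w(u, F) = (2*u + u*F) + u = (2*u + F*u) + u = 3*u + F*u)
Q(C) = -6 - 2*C (Q(C) = -2*(3 + C) = -6 - 2*C)
Q(-5 - 1*5)*j(-38, -27) = (-6 - 2*(-5 - 1*5))*14 = (-6 - 2*(-5 - 5))*14 = (-6 - 2*(-10))*14 = (-6 + 20)*14 = 14*14 = 196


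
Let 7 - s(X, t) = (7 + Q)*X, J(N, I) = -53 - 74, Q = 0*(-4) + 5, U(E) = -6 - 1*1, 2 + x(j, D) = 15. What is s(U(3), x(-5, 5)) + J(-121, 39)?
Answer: -36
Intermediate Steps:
x(j, D) = 13 (x(j, D) = -2 + 15 = 13)
U(E) = -7 (U(E) = -6 - 1 = -7)
Q = 5 (Q = 0 + 5 = 5)
J(N, I) = -127
s(X, t) = 7 - 12*X (s(X, t) = 7 - (7 + 5)*X = 7 - 12*X)
s(U(3), x(-5, 5)) + J(-121, 39) = (7 - 12*(-7)) - 127 = (7 + 84) - 127 = 91 - 127 = -36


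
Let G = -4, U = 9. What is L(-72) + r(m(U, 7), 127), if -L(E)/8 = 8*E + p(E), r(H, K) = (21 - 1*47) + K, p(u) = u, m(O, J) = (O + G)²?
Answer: 5285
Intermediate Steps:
m(O, J) = (-4 + O)² (m(O, J) = (O - 4)² = (-4 + O)²)
r(H, K) = -26 + K (r(H, K) = (21 - 47) + K = -26 + K)
L(E) = -72*E (L(E) = -8*(8*E + E) = -72*E)
L(-72) + r(m(U, 7), 127) = -72*(-72) + (-26 + 127) = 5184 + 101 = 5285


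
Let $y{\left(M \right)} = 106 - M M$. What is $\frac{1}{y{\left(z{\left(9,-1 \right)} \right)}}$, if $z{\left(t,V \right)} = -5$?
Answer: $\frac{1}{81} \approx 0.012346$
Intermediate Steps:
$y{\left(M \right)} = 106 - M^{2}$
$\frac{1}{y{\left(z{\left(9,-1 \right)} \right)}} = \frac{1}{106 - \left(-5\right)^{2}} = \frac{1}{106 - 25} = \frac{1}{81}$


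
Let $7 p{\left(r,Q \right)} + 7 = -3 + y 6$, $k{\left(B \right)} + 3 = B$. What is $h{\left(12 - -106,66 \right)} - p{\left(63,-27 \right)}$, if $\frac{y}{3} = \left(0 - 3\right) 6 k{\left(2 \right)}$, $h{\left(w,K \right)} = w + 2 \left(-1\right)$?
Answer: $\frac{498}{7} \approx 71.143$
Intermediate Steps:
$k{\left(B \right)} = -3 + B$
$h{\left(w,K \right)} = -2 + w$ ($h{\left(w,K \right)} = w - 2 = -2 + w$)
$y = 54$ ($y = 3 \left(0 - 3\right) 6 \left(-3 + 2\right) = 3 \left(-3\right) 6 \left(-1\right) = 3 \left(\left(-18\right) \left(-1\right)\right) = 3 \cdot 18 = 54$)
$p{\left(r,Q \right)} = \frac{314}{7}$ ($p{\left(r,Q \right)} = -1 + \frac{-3 + 54 \cdot 6}{7} = -1 + \frac{-3 + 324}{7} = -1 + \frac{1}{7} \cdot 321 = -1 + \frac{321}{7} = \frac{314}{7}$)
$h{\left(12 - -106,66 \right)} - p{\left(63,-27 \right)} = \left(-2 + \left(12 - -106\right)\right) - \frac{314}{7} = \left(-2 + \left(12 + 106\right)\right) - \frac{314}{7} = \left(-2 + 118\right) - \frac{314}{7} = 116 - \frac{314}{7} = \frac{498}{7}$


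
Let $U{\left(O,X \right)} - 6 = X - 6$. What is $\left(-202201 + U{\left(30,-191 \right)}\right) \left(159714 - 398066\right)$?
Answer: $48240537984$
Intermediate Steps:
$U{\left(O,X \right)} = X$ ($U{\left(O,X \right)} = 6 + \left(X - 6\right) = 6 + \left(-6 + X\right) = X$)
$\left(-202201 + U{\left(30,-191 \right)}\right) \left(159714 - 398066\right) = \left(-202201 - 191\right) \left(159714 - 398066\right) = \left(-202392\right) \left(-238352\right) = 48240537984$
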